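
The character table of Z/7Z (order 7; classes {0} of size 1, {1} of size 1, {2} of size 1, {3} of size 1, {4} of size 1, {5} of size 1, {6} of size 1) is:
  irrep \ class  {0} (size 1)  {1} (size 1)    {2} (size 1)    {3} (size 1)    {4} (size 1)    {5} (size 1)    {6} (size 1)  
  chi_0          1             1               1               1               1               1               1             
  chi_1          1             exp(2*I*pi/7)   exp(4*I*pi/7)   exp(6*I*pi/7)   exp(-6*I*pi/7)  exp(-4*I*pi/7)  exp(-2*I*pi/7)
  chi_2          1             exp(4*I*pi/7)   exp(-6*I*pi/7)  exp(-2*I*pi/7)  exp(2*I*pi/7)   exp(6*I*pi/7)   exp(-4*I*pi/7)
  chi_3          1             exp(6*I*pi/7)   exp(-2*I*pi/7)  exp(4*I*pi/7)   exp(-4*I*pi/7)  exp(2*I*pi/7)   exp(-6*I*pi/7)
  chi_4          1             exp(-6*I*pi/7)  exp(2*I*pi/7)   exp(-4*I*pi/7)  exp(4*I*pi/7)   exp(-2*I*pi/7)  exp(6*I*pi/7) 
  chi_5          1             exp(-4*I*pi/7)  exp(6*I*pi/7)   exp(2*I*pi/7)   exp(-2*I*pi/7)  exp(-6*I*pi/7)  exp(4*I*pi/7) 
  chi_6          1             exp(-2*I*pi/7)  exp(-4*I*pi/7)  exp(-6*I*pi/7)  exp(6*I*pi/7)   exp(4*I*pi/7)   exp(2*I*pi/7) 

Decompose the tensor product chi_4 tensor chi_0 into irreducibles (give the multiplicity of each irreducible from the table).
chi_4 tensor chi_0 = chi_4 (all other irreducibles have multiplicity 0).

Proof sketch: The character of a tensor product is the pointwise product (chi_4 * chi_0)(C) = chi_4(C) * chi_0(C):
  {0}: (1)*(1), {1}: (exp(-6*I*pi/7))*(1), {2}: (exp(2*I*pi/7))*(1), {3}: (exp(-4*I*pi/7))*(1), {4}: (exp(4*I*pi/7))*(1), {5}: (exp(-2*I*pi/7))*(1), {6}: (exp(6*I*pi/7))*(1)
so (chi_4 * chi_0) takes values
  {0} -> 1, {1} -> exp(-6*I*pi/7), {2} -> exp(2*I*pi/7), {3} -> exp(-4*I*pi/7), {4} -> exp(4*I*pi/7), {5} -> exp(-2*I*pi/7), {6} -> exp(6*I*pi/7).
Now take the inner product of this character with each irreducible chi from the table, <chi_4*chi_0, chi> = (1/7) sum_C |C| (chi_4*chi_0)(C) conj(chi(C)):
  <chi_4*chi_0, chi_0> = (1/7)[1*(1)*conj(1) + 1*(exp(-6*I*pi/7))*conj(1) + 1*(exp(2*I*pi/7))*conj(1) + 1*(exp(-4*I*pi/7))*conj(1) + 1*(exp(4*I*pi/7))*conj(1) + 1*(exp(-2*I*pi/7))*conj(1) + 1*(exp(6*I*pi/7))*conj(1)]
      = (1/7)[(1) + (exp(-6*I*pi/7)) + (exp(2*I*pi/7)) + (exp(-4*I*pi/7)) + (exp(4*I*pi/7)) + (exp(-2*I*pi/7)) + (exp(6*I*pi/7))] = 0/7 = 0
  <chi_4*chi_0, chi_1> = (1/7)[1*(1)*conj(1) + 1*(exp(-6*I*pi/7))*conj(exp(2*I*pi/7)) + 1*(exp(2*I*pi/7))*conj(exp(4*I*pi/7)) + 1*(exp(-4*I*pi/7))*conj(exp(6*I*pi/7)) + 1*(exp(4*I*pi/7))*conj(exp(-6*I*pi/7)) + 1*(exp(-2*I*pi/7))*conj(exp(-4*I*pi/7)) + 1*(exp(6*I*pi/7))*conj(exp(-2*I*pi/7))]
      = (1/7)[(1) + (exp(6*I*pi/7)) + (exp(-2*I*pi/7)) + (exp(4*I*pi/7)) + (exp(-4*I*pi/7)) + (exp(2*I*pi/7)) + (exp(-6*I*pi/7))] = 0/7 = 0
  <chi_4*chi_0, chi_2> = (1/7)[1*(1)*conj(1) + 1*(exp(-6*I*pi/7))*conj(exp(4*I*pi/7)) + 1*(exp(2*I*pi/7))*conj(exp(-6*I*pi/7)) + 1*(exp(-4*I*pi/7))*conj(exp(-2*I*pi/7)) + 1*(exp(4*I*pi/7))*conj(exp(2*I*pi/7)) + 1*(exp(-2*I*pi/7))*conj(exp(6*I*pi/7)) + 1*(exp(6*I*pi/7))*conj(exp(-4*I*pi/7))]
      = (1/7)[(1) + (exp(4*I*pi/7)) + (exp(-6*I*pi/7)) + (exp(-2*I*pi/7)) + (exp(2*I*pi/7)) + (exp(6*I*pi/7)) + (exp(-4*I*pi/7))] = 0/7 = 0
  <chi_4*chi_0, chi_3> = (1/7)[1*(1)*conj(1) + 1*(exp(-6*I*pi/7))*conj(exp(6*I*pi/7)) + 1*(exp(2*I*pi/7))*conj(exp(-2*I*pi/7)) + 1*(exp(-4*I*pi/7))*conj(exp(4*I*pi/7)) + 1*(exp(4*I*pi/7))*conj(exp(-4*I*pi/7)) + 1*(exp(-2*I*pi/7))*conj(exp(2*I*pi/7)) + 1*(exp(6*I*pi/7))*conj(exp(-6*I*pi/7))]
      = (1/7)[(1) + (exp(2*I*pi/7)) + (exp(4*I*pi/7)) + (exp(6*I*pi/7)) + (exp(-6*I*pi/7)) + (exp(-4*I*pi/7)) + (exp(-2*I*pi/7))] = 0/7 = 0
  <chi_4*chi_0, chi_4> = (1/7)[1*(1)*conj(1) + 1*(exp(-6*I*pi/7))*conj(exp(-6*I*pi/7)) + 1*(exp(2*I*pi/7))*conj(exp(2*I*pi/7)) + 1*(exp(-4*I*pi/7))*conj(exp(-4*I*pi/7)) + 1*(exp(4*I*pi/7))*conj(exp(4*I*pi/7)) + 1*(exp(-2*I*pi/7))*conj(exp(-2*I*pi/7)) + 1*(exp(6*I*pi/7))*conj(exp(6*I*pi/7))]
      = (1/7)[(1) + (1) + (1) + (1) + (1) + (1) + (1)] = 7/7 = 1
  <chi_4*chi_0, chi_5> = (1/7)[1*(1)*conj(1) + 1*(exp(-6*I*pi/7))*conj(exp(-4*I*pi/7)) + 1*(exp(2*I*pi/7))*conj(exp(6*I*pi/7)) + 1*(exp(-4*I*pi/7))*conj(exp(2*I*pi/7)) + 1*(exp(4*I*pi/7))*conj(exp(-2*I*pi/7)) + 1*(exp(-2*I*pi/7))*conj(exp(-6*I*pi/7)) + 1*(exp(6*I*pi/7))*conj(exp(4*I*pi/7))]
      = (1/7)[(1) + (exp(-2*I*pi/7)) + (exp(-4*I*pi/7)) + (exp(-6*I*pi/7)) + (exp(6*I*pi/7)) + (exp(4*I*pi/7)) + (exp(2*I*pi/7))] = 0/7 = 0
  <chi_4*chi_0, chi_6> = (1/7)[1*(1)*conj(1) + 1*(exp(-6*I*pi/7))*conj(exp(-2*I*pi/7)) + 1*(exp(2*I*pi/7))*conj(exp(-4*I*pi/7)) + 1*(exp(-4*I*pi/7))*conj(exp(-6*I*pi/7)) + 1*(exp(4*I*pi/7))*conj(exp(6*I*pi/7)) + 1*(exp(-2*I*pi/7))*conj(exp(4*I*pi/7)) + 1*(exp(6*I*pi/7))*conj(exp(2*I*pi/7))]
      = (1/7)[(1) + (exp(-4*I*pi/7)) + (exp(6*I*pi/7)) + (exp(2*I*pi/7)) + (exp(-2*I*pi/7)) + (exp(-6*I*pi/7)) + (exp(4*I*pi/7))] = 0/7 = 0
(Exp terms are combined using exp(i*s)*conj(exp(i*t)) = exp(i*(s-t)), and sums of them are collapsed using the identity that for every m > 1 the m distinct m-th roots of unity sum to 0, e.g. 1 + exp(2*I*pi/3) + exp(-2*I*pi/3) = 0.)
Hence the multiplicities are chi_4: 1. Dimension check: dim(chi_4)*dim(chi_0) = 1*1 = 1 and sum (mult * dim) = 1*1 = 1.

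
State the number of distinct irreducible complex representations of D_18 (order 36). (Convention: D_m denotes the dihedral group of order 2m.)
12

Justification: The number of irreducible complex representations of a finite group equals its number of conjugacy classes. D_18 has 12 conjugacy classes (n/2 + 3 for n even), so D_18 (order 36) has exactly 12 irreducible complex representations.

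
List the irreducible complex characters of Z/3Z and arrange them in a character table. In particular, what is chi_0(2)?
Character table of Z/3Z (irreps indexed chi_0,...,chi_2 with chi_k(m) = zeta_3^(k*m), zeta_3 = exp(2*pi*i/3)):
  irrep \ class  {0} (size 1)  {1} (size 1)    {2} (size 1)  
  chi_0          1             1               1             
  chi_1          1             exp(2*I*pi/3)   exp(-2*I*pi/3)
  chi_2          1             exp(-2*I*pi/3)  exp(2*I*pi/3) 

Spot check: chi_0(2) = zeta_3^(0*2) = zeta_3^0 = 1.

Details: Z/3Z is abelian, so all 3 irreducible complex representations are 1-dimensional. They are given by chi_k(m) = zeta_3^(k*m) for k = 0,...,2. Row orthogonality: sum_m chi_k(m) conj(chi_l(m)) = 3 * [k = l].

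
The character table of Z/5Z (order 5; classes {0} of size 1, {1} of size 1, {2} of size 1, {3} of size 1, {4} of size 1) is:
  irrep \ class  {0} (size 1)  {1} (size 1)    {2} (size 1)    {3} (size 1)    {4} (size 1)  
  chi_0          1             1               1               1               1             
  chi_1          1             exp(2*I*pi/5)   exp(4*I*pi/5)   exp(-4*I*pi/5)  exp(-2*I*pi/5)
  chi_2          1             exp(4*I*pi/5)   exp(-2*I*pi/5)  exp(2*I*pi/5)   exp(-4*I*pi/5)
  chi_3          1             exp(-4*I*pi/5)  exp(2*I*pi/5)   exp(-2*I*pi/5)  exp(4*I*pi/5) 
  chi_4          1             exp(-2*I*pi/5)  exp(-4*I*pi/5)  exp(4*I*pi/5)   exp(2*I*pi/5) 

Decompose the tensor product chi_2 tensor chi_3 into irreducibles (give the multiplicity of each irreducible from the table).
chi_2 tensor chi_3 = chi_0 (all other irreducibles have multiplicity 0).

Why: The character of a tensor product is the pointwise product (chi_2 * chi_3)(C) = chi_2(C) * chi_3(C):
  {0}: (1)*(1), {1}: (exp(4*I*pi/5))*(exp(-4*I*pi/5)), {2}: (exp(-2*I*pi/5))*(exp(2*I*pi/5)), {3}: (exp(2*I*pi/5))*(exp(-2*I*pi/5)), {4}: (exp(-4*I*pi/5))*(exp(4*I*pi/5))
so (chi_2 * chi_3) takes values
  {0} -> 1, {1} -> 1, {2} -> 1, {3} -> 1, {4} -> 1.
Now take the inner product of this character with each irreducible chi from the table, <chi_2*chi_3, chi> = (1/5) sum_C |C| (chi_2*chi_3)(C) conj(chi(C)):
  <chi_2*chi_3, chi_0> = (1/5)[1*(1)*conj(1) + 1*(1)*conj(1) + 1*(1)*conj(1) + 1*(1)*conj(1) + 1*(1)*conj(1)]
      = (1/5)[(1) + (1) + (1) + (1) + (1)] = 5/5 = 1
  <chi_2*chi_3, chi_1> = (1/5)[1*(1)*conj(1) + 1*(1)*conj(exp(2*I*pi/5)) + 1*(1)*conj(exp(4*I*pi/5)) + 1*(1)*conj(exp(-4*I*pi/5)) + 1*(1)*conj(exp(-2*I*pi/5))]
      = (1/5)[(1) + (exp(-2*I*pi/5)) + (exp(-4*I*pi/5)) + (exp(4*I*pi/5)) + (exp(2*I*pi/5))] = 0/5 = 0
  <chi_2*chi_3, chi_2> = (1/5)[1*(1)*conj(1) + 1*(1)*conj(exp(4*I*pi/5)) + 1*(1)*conj(exp(-2*I*pi/5)) + 1*(1)*conj(exp(2*I*pi/5)) + 1*(1)*conj(exp(-4*I*pi/5))]
      = (1/5)[(1) + (exp(-4*I*pi/5)) + (exp(2*I*pi/5)) + (exp(-2*I*pi/5)) + (exp(4*I*pi/5))] = 0/5 = 0
  <chi_2*chi_3, chi_3> = (1/5)[1*(1)*conj(1) + 1*(1)*conj(exp(-4*I*pi/5)) + 1*(1)*conj(exp(2*I*pi/5)) + 1*(1)*conj(exp(-2*I*pi/5)) + 1*(1)*conj(exp(4*I*pi/5))]
      = (1/5)[(1) + (exp(4*I*pi/5)) + (exp(-2*I*pi/5)) + (exp(2*I*pi/5)) + (exp(-4*I*pi/5))] = 0/5 = 0
  <chi_2*chi_3, chi_4> = (1/5)[1*(1)*conj(1) + 1*(1)*conj(exp(-2*I*pi/5)) + 1*(1)*conj(exp(-4*I*pi/5)) + 1*(1)*conj(exp(4*I*pi/5)) + 1*(1)*conj(exp(2*I*pi/5))]
      = (1/5)[(1) + (exp(2*I*pi/5)) + (exp(4*I*pi/5)) + (exp(-4*I*pi/5)) + (exp(-2*I*pi/5))] = 0/5 = 0
(Exp terms are combined using exp(i*s)*conj(exp(i*t)) = exp(i*(s-t)), and sums of them are collapsed using the identity that for every m > 1 the m distinct m-th roots of unity sum to 0, e.g. 1 + exp(2*I*pi/3) + exp(-2*I*pi/3) = 0.)
Hence the multiplicities are chi_0: 1. Dimension check: dim(chi_2)*dim(chi_3) = 1*1 = 1 and sum (mult * dim) = 1*1 = 1.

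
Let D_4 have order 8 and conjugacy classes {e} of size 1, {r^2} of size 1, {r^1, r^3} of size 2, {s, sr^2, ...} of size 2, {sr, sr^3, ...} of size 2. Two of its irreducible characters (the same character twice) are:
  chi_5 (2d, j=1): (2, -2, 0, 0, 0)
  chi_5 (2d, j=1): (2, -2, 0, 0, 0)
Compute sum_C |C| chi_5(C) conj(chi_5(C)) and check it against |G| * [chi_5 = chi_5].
Sum = 8 = |G| = 8; so <chi_5, chi_5> = 1 (norm-1 confirms irreducibility).

Solution. Compute term by term over conjugacy classes (|C| * chi_5(C) * conj(chi_5(C))):
  1*(2)*conj(2) + 1*(-2)*conj(-2) + 2*(0)*conj(0) + 2*(0)*conj(0) + 2*(0)*conj(0)
  = (4) + (4) + (0) + (0) + (0)
  = 8.
Dividing by |G| = 8 gives 8/8 = 1, matching the row-orthogonality relation <chi_5, chi_5> = [chi_5 = chi_5].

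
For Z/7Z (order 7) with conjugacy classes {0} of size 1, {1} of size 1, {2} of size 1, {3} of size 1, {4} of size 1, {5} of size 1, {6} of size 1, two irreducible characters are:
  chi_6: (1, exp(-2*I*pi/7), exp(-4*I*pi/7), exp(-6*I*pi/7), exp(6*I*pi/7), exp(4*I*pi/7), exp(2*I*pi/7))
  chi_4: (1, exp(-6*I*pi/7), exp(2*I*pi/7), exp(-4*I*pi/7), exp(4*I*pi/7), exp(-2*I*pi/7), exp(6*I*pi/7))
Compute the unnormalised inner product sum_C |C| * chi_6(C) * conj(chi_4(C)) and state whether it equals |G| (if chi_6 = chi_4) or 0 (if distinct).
Sum = 0; so <chi_6, chi_4> = 0 (distinct irreducibles are orthogonal).

Reasoning: Compute term by term over conjugacy classes (|C| * chi_6(C) * conj(chi_4(C))):
  1*(1)*conj(1) + 1*(exp(-2*I*pi/7))*conj(exp(-6*I*pi/7)) + 1*(exp(-4*I*pi/7))*conj(exp(2*I*pi/7)) + 1*(exp(-6*I*pi/7))*conj(exp(-4*I*pi/7)) + 1*(exp(6*I*pi/7))*conj(exp(4*I*pi/7)) + 1*(exp(4*I*pi/7))*conj(exp(-2*I*pi/7)) + 1*(exp(2*I*pi/7))*conj(exp(6*I*pi/7))
  = (1) + (exp(4*I*pi/7)) + (exp(-6*I*pi/7)) + (exp(-2*I*pi/7)) + (exp(2*I*pi/7)) + (exp(6*I*pi/7)) + (exp(-4*I*pi/7))
  = 0.
(Exp terms are combined using exp(i*s)*conj(exp(i*t)) = exp(i*(s-t)), and sums of them are collapsed using the identity that for every m > 1 the m distinct m-th roots of unity sum to 0, e.g. 1 + exp(2*I*pi/3) + exp(-2*I*pi/3) = 0.)
Dividing by |G| = 7 gives 0/7 = 0, matching the row-orthogonality relation <chi_6, chi_4> = [chi_6 = chi_4].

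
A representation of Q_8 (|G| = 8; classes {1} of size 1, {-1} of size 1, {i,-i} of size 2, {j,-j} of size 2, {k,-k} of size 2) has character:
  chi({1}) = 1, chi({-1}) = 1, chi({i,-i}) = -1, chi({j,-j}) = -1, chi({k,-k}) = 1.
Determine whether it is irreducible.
Irreducible: <chi, chi> = 1.

Justification: <chi, chi> = (1/|G|) sum_C |C| * |chi(C)|^2 = (1/8)[1*|1|^2 + 1*|1|^2 + 2*|-1|^2 + 2*|-1|^2 + 2*|1|^2]
  = (1/8)[(1) + (1) + (2) + (2) + (2)] = 8/8 = 1.
A character is irreducible iff <chi, chi> = 1, so this representation is irreducible.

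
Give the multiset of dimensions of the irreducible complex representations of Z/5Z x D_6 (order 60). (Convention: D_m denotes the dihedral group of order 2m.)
Dimensions: 1, 1, 1, 1, 1, 1, 1, 1, 1, 1, 1, 1, 1, 1, 1, 1, 1, 1, 1, 1, 2, 2, 2, 2, 2, 2, 2, 2, 2, 2

Derivation: There are 30 irreducibles (= number of conjugacy classes). Their dimensions d_i satisfy sum d_i^2 = |G| = 60: 1 + 1 + 1 + 1 + 1 + 1 + 1 + 1 + 1 + 1 + 1 + 1 + 1 + 1 + 1 + 1 + 1 + 1 + 1 + 1 + 4 + 4 + 4 + 4 + 4 + 4 + 4 + 4 + 4 + 4 = 60. (For the product with Z/5Z: each of the 5 1-dim characters of Z/5Z tensors with each irrep of D_6, giving 5 copies of each D_6-dimension.)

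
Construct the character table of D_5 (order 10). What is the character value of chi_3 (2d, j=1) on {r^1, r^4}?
Conjugacy classes: {e} of size 1, {r^1, r^4} of size 2, {r^2, r^3} of size 2, {s, sr, ..., sr^4} of size 5.
Character table:
  irrep \ class              {e} (size 1)  {r^1, r^4} (size 2)  {r^2, r^3} (size 2)  {s, sr, ..., sr^4} (size 5)
  chi_1 (triv)               1             1                    1                    1                          
  chi_2 (sign: r->1, s->-1)  1             1                    1                    -1                         
  chi_3 (2d, j=1)            2             -1/2 + sqrt(5)/2     -sqrt(5)/2 - 1/2     0                          
  chi_4 (2d, j=2)            2             -sqrt(5)/2 - 1/2     -1/2 + sqrt(5)/2     0                          

Spot check: chi_3 (2d, j=1) on {r^1, r^4} = -1/2 + sqrt(5)/2.

Explanation: D_5 has order 2*5 = 10 with 4 conjugacy classes, hence 4 irreducibles. Sum of squared dims 1 + 1 + 4 + 4 = 10 = |G|. Linear characters come from the abelianisation; the 2-dimensional irreps have character r^k -> 2*cos(2*pi*j*k/5), reflections -> 0.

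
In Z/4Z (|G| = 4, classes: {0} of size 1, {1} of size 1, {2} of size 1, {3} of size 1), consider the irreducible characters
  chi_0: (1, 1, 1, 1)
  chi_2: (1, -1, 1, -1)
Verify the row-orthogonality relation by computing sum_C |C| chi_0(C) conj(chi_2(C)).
Sum = 0; so <chi_0, chi_2> = 0 (distinct irreducibles are orthogonal).

Justification: Compute term by term over conjugacy classes (|C| * chi_0(C) * conj(chi_2(C))):
  1*(1)*conj(1) + 1*(1)*conj(-1) + 1*(1)*conj(1) + 1*(1)*conj(-1)
  = (1) + (-1) + (1) + (-1)
  = 0.
(Exp terms are combined using exp(i*s)*conj(exp(i*t)) = exp(i*(s-t)), and sums of them are collapsed using the identity that for every m > 1 the m distinct m-th roots of unity sum to 0, e.g. 1 + exp(2*I*pi/3) + exp(-2*I*pi/3) = 0.)
Dividing by |G| = 4 gives 0/4 = 0, matching the row-orthogonality relation <chi_0, chi_2> = [chi_0 = chi_2].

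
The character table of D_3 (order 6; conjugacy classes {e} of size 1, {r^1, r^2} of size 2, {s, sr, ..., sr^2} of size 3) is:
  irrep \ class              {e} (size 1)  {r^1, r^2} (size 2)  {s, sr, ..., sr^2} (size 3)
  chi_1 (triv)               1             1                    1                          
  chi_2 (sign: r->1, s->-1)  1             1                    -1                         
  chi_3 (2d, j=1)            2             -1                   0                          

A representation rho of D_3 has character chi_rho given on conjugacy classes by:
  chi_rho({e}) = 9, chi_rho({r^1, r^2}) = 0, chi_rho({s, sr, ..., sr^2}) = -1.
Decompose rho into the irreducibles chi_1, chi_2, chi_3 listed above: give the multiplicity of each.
Multiplicities: chi_1: 1, chi_2: 2, chi_3: 3.

Argument: Use <chi_rho, chi> = (1/|G|) sum_C |C| * chi_rho(C) * conj(chi(C)) with |G| = 6 for each irreducible chi in the table:
  <chi_rho, chi_1> = (1/6)[1*(9)*conj(1) + 2*(0)*conj(1) + 3*(-1)*conj(1)]
      = (1/6)[(9) + (0) + (-3)] = 6/6 = 1
  <chi_rho, chi_2> = (1/6)[1*(9)*conj(1) + 2*(0)*conj(1) + 3*(-1)*conj(-1)]
      = (1/6)[(9) + (0) + (3)] = 12/6 = 2
  <chi_rho, chi_3> = (1/6)[1*(9)*conj(2) + 2*(0)*conj(-1) + 3*(-1)*conj(0)]
      = (1/6)[(18) + (0) + (0)] = 18/6 = 3
Dimension check: dim(rho) = sum (mult * dim) = 1*1 + 2*1 + 3*2 = 9 = chi_rho(e) = 9.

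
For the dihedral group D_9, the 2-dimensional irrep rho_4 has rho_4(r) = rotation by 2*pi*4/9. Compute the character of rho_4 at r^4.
chi_{rho_4}(r^4) = 2*cos(2*pi*4*4/9) = 2*cos(4*pi/9)

rho_4(r^4) is rotation by angle 2*pi*4*4/9, whose trace is 2*cos(2*pi*4*4/9) = 2*cos(4*pi/9).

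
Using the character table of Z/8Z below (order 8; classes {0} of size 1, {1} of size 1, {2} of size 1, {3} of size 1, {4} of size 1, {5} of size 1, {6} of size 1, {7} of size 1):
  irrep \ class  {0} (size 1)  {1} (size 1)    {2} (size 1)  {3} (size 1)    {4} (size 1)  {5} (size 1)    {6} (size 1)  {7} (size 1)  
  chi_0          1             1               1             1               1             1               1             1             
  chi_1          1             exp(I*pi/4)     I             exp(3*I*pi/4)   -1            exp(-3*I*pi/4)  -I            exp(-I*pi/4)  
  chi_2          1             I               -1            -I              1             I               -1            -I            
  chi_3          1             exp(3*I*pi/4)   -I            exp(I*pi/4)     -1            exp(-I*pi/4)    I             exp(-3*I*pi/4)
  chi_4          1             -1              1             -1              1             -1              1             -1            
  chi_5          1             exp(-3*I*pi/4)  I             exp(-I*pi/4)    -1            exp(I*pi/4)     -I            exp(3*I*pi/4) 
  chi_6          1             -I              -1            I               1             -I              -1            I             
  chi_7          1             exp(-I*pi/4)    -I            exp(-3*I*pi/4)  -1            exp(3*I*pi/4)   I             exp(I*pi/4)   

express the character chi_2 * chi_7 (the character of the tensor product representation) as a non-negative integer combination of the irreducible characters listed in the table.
chi_2 tensor chi_7 = chi_1 (all other irreducibles have multiplicity 0).

Argument: The character of a tensor product is the pointwise product (chi_2 * chi_7)(C) = chi_2(C) * chi_7(C):
  {0}: (1)*(1), {1}: (I)*(exp(-I*pi/4)), {2}: (-1)*(-I), {3}: (-I)*(exp(-3*I*pi/4)), {4}: (1)*(-1), {5}: (I)*(exp(3*I*pi/4)), {6}: (-1)*(I), {7}: (-I)*(exp(I*pi/4))
so (chi_2 * chi_7) takes values
  {0} -> 1, {1} -> exp(I*pi/4), {2} -> I, {3} -> -exp(-I*pi/4), {4} -> -1, {5} -> exp(-3*I*pi/4), {6} -> -I, {7} -> -exp(3*I*pi/4).
Now take the inner product of this character with each irreducible chi from the table, <chi_2*chi_7, chi> = (1/8) sum_C |C| (chi_2*chi_7)(C) conj(chi(C)):
  <chi_2*chi_7, chi_0> = (1/8)[1*(1)*conj(1) + 1*(exp(I*pi/4))*conj(1) + 1*(I)*conj(1) + 1*(-exp(-I*pi/4))*conj(1) + 1*(-1)*conj(1) + 1*(exp(-3*I*pi/4))*conj(1) + 1*(-I)*conj(1) + 1*(-exp(3*I*pi/4))*conj(1)]
      = (1/8)[(1) + (exp(I*pi/4)) + (I) + (-exp(-I*pi/4)) + (-1) + (exp(-3*I*pi/4)) + (-I) + (-exp(3*I*pi/4))] = 0/8 = 0
  <chi_2*chi_7, chi_1> = (1/8)[1*(1)*conj(1) + 1*(exp(I*pi/4))*conj(exp(I*pi/4)) + 1*(I)*conj(I) + 1*(-exp(-I*pi/4))*conj(exp(3*I*pi/4)) + 1*(-1)*conj(-1) + 1*(exp(-3*I*pi/4))*conj(exp(-3*I*pi/4)) + 1*(-I)*conj(-I) + 1*(-exp(3*I*pi/4))*conj(exp(-I*pi/4))]
      = (1/8)[(1) + (1) + (1) + (1) + (1) + (1) + (1) + (1)] = 8/8 = 1
  <chi_2*chi_7, chi_2> = (1/8)[1*(1)*conj(1) + 1*(exp(I*pi/4))*conj(I) + 1*(I)*conj(-1) + 1*(-exp(-I*pi/4))*conj(-I) + 1*(-1)*conj(1) + 1*(exp(-3*I*pi/4))*conj(I) + 1*(-I)*conj(-1) + 1*(-exp(3*I*pi/4))*conj(-I)]
      = (1/8)[(1) + (-exp(3*I*pi/4)) + (-I) + (-exp(I*pi/4)) + (-1) + (-exp(-I*pi/4)) + (I) + (-exp(-3*I*pi/4))] = 0/8 = 0
  <chi_2*chi_7, chi_3> = (1/8)[1*(1)*conj(1) + 1*(exp(I*pi/4))*conj(exp(3*I*pi/4)) + 1*(I)*conj(-I) + 1*(-exp(-I*pi/4))*conj(exp(I*pi/4)) + 1*(-1)*conj(-1) + 1*(exp(-3*I*pi/4))*conj(exp(-I*pi/4)) + 1*(-I)*conj(I) + 1*(-exp(3*I*pi/4))*conj(exp(-3*I*pi/4))]
      = (1/8)[(1) + (-I) + (-1) + (I) + (1) + (-I) + (-1) + (I)] = 0/8 = 0
  <chi_2*chi_7, chi_4> = (1/8)[1*(1)*conj(1) + 1*(exp(I*pi/4))*conj(-1) + 1*(I)*conj(1) + 1*(-exp(-I*pi/4))*conj(-1) + 1*(-1)*conj(1) + 1*(exp(-3*I*pi/4))*conj(-1) + 1*(-I)*conj(1) + 1*(-exp(3*I*pi/4))*conj(-1)]
      = (1/8)[(1) + (-exp(I*pi/4)) + (I) + (exp(-I*pi/4)) + (-1) + (-exp(-3*I*pi/4)) + (-I) + (exp(3*I*pi/4))] = 0/8 = 0
  <chi_2*chi_7, chi_5> = (1/8)[1*(1)*conj(1) + 1*(exp(I*pi/4))*conj(exp(-3*I*pi/4)) + 1*(I)*conj(I) + 1*(-exp(-I*pi/4))*conj(exp(-I*pi/4)) + 1*(-1)*conj(-1) + 1*(exp(-3*I*pi/4))*conj(exp(I*pi/4)) + 1*(-I)*conj(-I) + 1*(-exp(3*I*pi/4))*conj(exp(3*I*pi/4))]
      = (1/8)[(1) + (-1) + (1) + (-1) + (1) + (-1) + (1) + (-1)] = 0/8 = 0
  <chi_2*chi_7, chi_6> = (1/8)[1*(1)*conj(1) + 1*(exp(I*pi/4))*conj(-I) + 1*(I)*conj(-1) + 1*(-exp(-I*pi/4))*conj(I) + 1*(-1)*conj(1) + 1*(exp(-3*I*pi/4))*conj(-I) + 1*(-I)*conj(-1) + 1*(-exp(3*I*pi/4))*conj(I)]
      = (1/8)[(1) + (exp(3*I*pi/4)) + (-I) + (exp(I*pi/4)) + (-1) + (exp(-I*pi/4)) + (I) + (exp(-3*I*pi/4))] = 0/8 = 0
  <chi_2*chi_7, chi_7> = (1/8)[1*(1)*conj(1) + 1*(exp(I*pi/4))*conj(exp(-I*pi/4)) + 1*(I)*conj(-I) + 1*(-exp(-I*pi/4))*conj(exp(-3*I*pi/4)) + 1*(-1)*conj(-1) + 1*(exp(-3*I*pi/4))*conj(exp(3*I*pi/4)) + 1*(-I)*conj(I) + 1*(-exp(3*I*pi/4))*conj(exp(I*pi/4))]
      = (1/8)[(1) + (I) + (-1) + (-I) + (1) + (I) + (-1) + (-I)] = 0/8 = 0
(Exp terms are combined using exp(i*s)*conj(exp(i*t)) = exp(i*(s-t)), and sums of them are collapsed using the identity that for every m > 1 the m distinct m-th roots of unity sum to 0, e.g. 1 + exp(2*I*pi/3) + exp(-2*I*pi/3) = 0.)
Hence the multiplicities are chi_1: 1. Dimension check: dim(chi_2)*dim(chi_7) = 1*1 = 1 and sum (mult * dim) = 1*1 = 1.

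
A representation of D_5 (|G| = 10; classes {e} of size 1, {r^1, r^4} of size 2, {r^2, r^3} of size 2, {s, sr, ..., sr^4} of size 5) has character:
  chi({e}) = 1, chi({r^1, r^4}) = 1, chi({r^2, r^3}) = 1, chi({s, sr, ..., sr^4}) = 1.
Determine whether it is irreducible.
Irreducible: <chi, chi> = 1.

Why: <chi, chi> = (1/|G|) sum_C |C| * |chi(C)|^2 = (1/10)[1*|1|^2 + 2*|1|^2 + 2*|1|^2 + 5*|1|^2]
  = (1/10)[(1) + (2) + (2) + (5)] = 10/10 = 1.
A character is irreducible iff <chi, chi> = 1, so this representation is irreducible.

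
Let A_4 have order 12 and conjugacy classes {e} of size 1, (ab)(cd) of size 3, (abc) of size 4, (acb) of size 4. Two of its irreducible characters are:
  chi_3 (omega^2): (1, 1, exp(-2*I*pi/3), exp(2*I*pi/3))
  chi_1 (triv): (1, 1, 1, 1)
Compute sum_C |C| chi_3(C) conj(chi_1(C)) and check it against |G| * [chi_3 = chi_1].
Sum = 0; so <chi_3, chi_1> = 0 (distinct irreducibles are orthogonal).

Proof sketch: Compute term by term over conjugacy classes (|C| * chi_3(C) * conj(chi_1(C))):
  1*(1)*conj(1) + 3*(1)*conj(1) + 4*(exp(-2*I*pi/3))*conj(1) + 4*(exp(2*I*pi/3))*conj(1)
  = (1) + (3) + (4*exp(-2*I*pi/3)) + (4*exp(2*I*pi/3))
  = 0.
(Exp terms are combined using exp(i*s)*conj(exp(i*t)) = exp(i*(s-t)), and sums of them are collapsed using the identity that for every m > 1 the m distinct m-th roots of unity sum to 0, e.g. 1 + exp(2*I*pi/3) + exp(-2*I*pi/3) = 0.)
Dividing by |G| = 12 gives 0/12 = 0, matching the row-orthogonality relation <chi_3, chi_1> = [chi_3 = chi_1].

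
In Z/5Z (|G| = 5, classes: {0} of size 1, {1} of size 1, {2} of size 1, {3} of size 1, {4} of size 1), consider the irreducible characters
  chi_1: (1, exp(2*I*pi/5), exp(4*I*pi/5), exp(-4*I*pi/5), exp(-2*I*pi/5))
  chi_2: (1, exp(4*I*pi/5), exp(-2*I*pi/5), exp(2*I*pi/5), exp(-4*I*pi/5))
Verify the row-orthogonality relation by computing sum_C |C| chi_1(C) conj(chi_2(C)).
Sum = 0; so <chi_1, chi_2> = 0 (distinct irreducibles are orthogonal).

Reasoning: Compute term by term over conjugacy classes (|C| * chi_1(C) * conj(chi_2(C))):
  1*(1)*conj(1) + 1*(exp(2*I*pi/5))*conj(exp(4*I*pi/5)) + 1*(exp(4*I*pi/5))*conj(exp(-2*I*pi/5)) + 1*(exp(-4*I*pi/5))*conj(exp(2*I*pi/5)) + 1*(exp(-2*I*pi/5))*conj(exp(-4*I*pi/5))
  = (1) + (exp(-2*I*pi/5)) + (exp(-4*I*pi/5)) + (exp(4*I*pi/5)) + (exp(2*I*pi/5))
  = 0.
(Exp terms are combined using exp(i*s)*conj(exp(i*t)) = exp(i*(s-t)), and sums of them are collapsed using the identity that for every m > 1 the m distinct m-th roots of unity sum to 0, e.g. 1 + exp(2*I*pi/3) + exp(-2*I*pi/3) = 0.)
Dividing by |G| = 5 gives 0/5 = 0, matching the row-orthogonality relation <chi_1, chi_2> = [chi_1 = chi_2].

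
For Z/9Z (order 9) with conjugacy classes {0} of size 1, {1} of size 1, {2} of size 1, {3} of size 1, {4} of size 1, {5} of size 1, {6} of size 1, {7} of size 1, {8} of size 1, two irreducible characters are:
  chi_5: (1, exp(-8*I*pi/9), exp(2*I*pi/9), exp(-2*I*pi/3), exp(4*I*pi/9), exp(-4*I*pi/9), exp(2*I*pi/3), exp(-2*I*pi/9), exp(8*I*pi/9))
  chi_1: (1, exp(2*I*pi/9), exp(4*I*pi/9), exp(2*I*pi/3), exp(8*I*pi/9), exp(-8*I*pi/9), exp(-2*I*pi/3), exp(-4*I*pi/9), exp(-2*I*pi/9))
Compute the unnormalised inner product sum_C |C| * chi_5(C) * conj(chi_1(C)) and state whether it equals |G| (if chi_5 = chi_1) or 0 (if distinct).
Sum = 0; so <chi_5, chi_1> = 0 (distinct irreducibles are orthogonal).

Derivation: Compute term by term over conjugacy classes (|C| * chi_5(C) * conj(chi_1(C))):
  1*(1)*conj(1) + 1*(exp(-8*I*pi/9))*conj(exp(2*I*pi/9)) + 1*(exp(2*I*pi/9))*conj(exp(4*I*pi/9)) + 1*(exp(-2*I*pi/3))*conj(exp(2*I*pi/3)) + 1*(exp(4*I*pi/9))*conj(exp(8*I*pi/9)) + 1*(exp(-4*I*pi/9))*conj(exp(-8*I*pi/9)) + 1*(exp(2*I*pi/3))*conj(exp(-2*I*pi/3)) + 1*(exp(-2*I*pi/9))*conj(exp(-4*I*pi/9)) + 1*(exp(8*I*pi/9))*conj(exp(-2*I*pi/9))
  = (1) + (exp(8*I*pi/9)) + (exp(-2*I*pi/9)) + (exp(2*I*pi/3)) + (exp(-4*I*pi/9)) + (exp(4*I*pi/9)) + (exp(-2*I*pi/3)) + (exp(2*I*pi/9)) + (exp(-8*I*pi/9))
  = 0.
(Exp terms are combined using exp(i*s)*conj(exp(i*t)) = exp(i*(s-t)), and sums of them are collapsed using the identity that for every m > 1 the m distinct m-th roots of unity sum to 0, e.g. 1 + exp(2*I*pi/3) + exp(-2*I*pi/3) = 0.)
Dividing by |G| = 9 gives 0/9 = 0, matching the row-orthogonality relation <chi_5, chi_1> = [chi_5 = chi_1].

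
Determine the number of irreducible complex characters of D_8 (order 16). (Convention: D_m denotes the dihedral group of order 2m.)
7

Argument: The number of irreducible complex representations of a finite group equals its number of conjugacy classes. D_8 has 7 conjugacy classes (n/2 + 3 for n even), so D_8 (order 16) has exactly 7 irreducible complex representations.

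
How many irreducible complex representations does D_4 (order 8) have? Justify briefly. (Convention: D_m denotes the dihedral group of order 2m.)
5

Why: The number of irreducible complex representations of a finite group equals its number of conjugacy classes. D_4 has 5 conjugacy classes (n/2 + 3 for n even), so D_4 (order 8) has exactly 5 irreducible complex representations.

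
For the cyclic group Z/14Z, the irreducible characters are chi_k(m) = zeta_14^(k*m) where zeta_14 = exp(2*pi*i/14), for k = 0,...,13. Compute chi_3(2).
chi_3(2) = zeta_14^6 = exp(6*I*pi/7)

Details: chi_3(2) = zeta_14^(3*2) = zeta_14^6. Since zeta_14^14 = 1, this equals zeta_14^6 = exp(2*pi*i*6/14) = exp(6*I*pi/7).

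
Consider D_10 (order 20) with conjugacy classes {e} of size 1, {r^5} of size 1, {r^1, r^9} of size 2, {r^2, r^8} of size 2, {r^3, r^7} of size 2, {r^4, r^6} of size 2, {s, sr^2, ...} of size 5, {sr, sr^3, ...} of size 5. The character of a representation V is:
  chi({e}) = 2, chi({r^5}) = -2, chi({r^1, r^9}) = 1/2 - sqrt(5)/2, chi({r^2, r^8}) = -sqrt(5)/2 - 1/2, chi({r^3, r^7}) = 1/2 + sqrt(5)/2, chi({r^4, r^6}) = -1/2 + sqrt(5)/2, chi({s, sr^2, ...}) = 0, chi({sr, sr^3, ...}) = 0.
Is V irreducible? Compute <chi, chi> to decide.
Irreducible: <chi, chi> = 1.

Why: <chi, chi> = (1/|G|) sum_C |C| * |chi(C)|^2 = (1/20)[1*|2|^2 + 1*|-2|^2 + 2*|1/2 - sqrt(5)/2|^2 + 2*|-sqrt(5)/2 - 1/2|^2 + 2*|1/2 + sqrt(5)/2|^2 + 2*|-1/2 + sqrt(5)/2|^2 + 5*|0|^2 + 5*|0|^2]
  = (1/20)[(4) + (4) + (3 - sqrt(5)) + (sqrt(5) + 3) + (sqrt(5) + 3) + (3 - sqrt(5)) + (0) + (0)] = 20/20 = 1.
A character is irreducible iff <chi, chi> = 1, so this representation is irreducible.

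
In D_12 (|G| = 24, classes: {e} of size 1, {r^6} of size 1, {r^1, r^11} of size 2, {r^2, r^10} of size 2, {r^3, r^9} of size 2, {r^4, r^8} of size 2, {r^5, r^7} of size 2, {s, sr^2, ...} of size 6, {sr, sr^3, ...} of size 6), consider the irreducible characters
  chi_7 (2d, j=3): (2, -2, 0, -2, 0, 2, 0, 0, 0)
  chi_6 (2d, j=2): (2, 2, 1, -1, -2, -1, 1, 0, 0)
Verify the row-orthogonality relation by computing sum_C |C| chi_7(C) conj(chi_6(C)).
Sum = 0; so <chi_7, chi_6> = 0 (distinct irreducibles are orthogonal).

Justification: Compute term by term over conjugacy classes (|C| * chi_7(C) * conj(chi_6(C))):
  1*(2)*conj(2) + 1*(-2)*conj(2) + 2*(0)*conj(1) + 2*(-2)*conj(-1) + 2*(0)*conj(-2) + 2*(2)*conj(-1) + 2*(0)*conj(1) + 6*(0)*conj(0) + 6*(0)*conj(0)
  = (4) + (-4) + (0) + (4) + (0) + (-4) + (0) + (0) + (0)
  = 0.
Dividing by |G| = 24 gives 0/24 = 0, matching the row-orthogonality relation <chi_7, chi_6> = [chi_7 = chi_6].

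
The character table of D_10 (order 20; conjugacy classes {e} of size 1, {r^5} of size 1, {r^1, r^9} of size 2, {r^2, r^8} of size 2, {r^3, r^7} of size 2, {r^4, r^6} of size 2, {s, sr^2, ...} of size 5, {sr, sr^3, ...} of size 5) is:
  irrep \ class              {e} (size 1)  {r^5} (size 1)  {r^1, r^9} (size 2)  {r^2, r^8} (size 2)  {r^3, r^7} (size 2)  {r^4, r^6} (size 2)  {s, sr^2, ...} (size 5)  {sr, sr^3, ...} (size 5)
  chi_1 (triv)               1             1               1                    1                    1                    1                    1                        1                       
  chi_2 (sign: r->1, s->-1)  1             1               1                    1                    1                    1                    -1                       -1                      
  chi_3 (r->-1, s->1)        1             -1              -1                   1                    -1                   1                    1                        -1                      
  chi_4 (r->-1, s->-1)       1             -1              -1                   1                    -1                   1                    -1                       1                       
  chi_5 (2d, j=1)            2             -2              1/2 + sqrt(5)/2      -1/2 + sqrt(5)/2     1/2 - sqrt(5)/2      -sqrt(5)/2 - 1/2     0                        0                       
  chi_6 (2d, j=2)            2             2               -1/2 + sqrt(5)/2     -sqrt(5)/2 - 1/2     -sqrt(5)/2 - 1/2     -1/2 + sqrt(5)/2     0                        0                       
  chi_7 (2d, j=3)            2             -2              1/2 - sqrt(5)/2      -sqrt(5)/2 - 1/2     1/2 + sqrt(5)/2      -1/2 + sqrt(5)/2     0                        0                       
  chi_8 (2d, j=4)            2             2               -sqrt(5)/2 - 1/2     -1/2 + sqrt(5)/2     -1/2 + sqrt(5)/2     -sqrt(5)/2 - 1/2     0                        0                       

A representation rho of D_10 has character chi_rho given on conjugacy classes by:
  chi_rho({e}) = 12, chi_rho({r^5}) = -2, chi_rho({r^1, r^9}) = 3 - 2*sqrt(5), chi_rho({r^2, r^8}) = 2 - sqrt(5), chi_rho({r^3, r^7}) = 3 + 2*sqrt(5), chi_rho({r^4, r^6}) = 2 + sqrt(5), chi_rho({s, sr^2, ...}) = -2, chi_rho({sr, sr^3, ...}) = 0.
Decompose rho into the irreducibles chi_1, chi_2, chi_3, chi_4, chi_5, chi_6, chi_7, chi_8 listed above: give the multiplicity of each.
Multiplicities: chi_1: 1, chi_2: 2, chi_3: 0, chi_4: 1, chi_5: 0, chi_6: 0, chi_7: 3, chi_8: 1.

Proof sketch: Use <chi_rho, chi> = (1/|G|) sum_C |C| * chi_rho(C) * conj(chi(C)) with |G| = 20 for each irreducible chi in the table:
  <chi_rho, chi_1> = (1/20)[1*(12)*conj(1) + 1*(-2)*conj(1) + 2*(3 - 2*sqrt(5))*conj(1) + 2*(2 - sqrt(5))*conj(1) + 2*(3 + 2*sqrt(5))*conj(1) + 2*(2 + sqrt(5))*conj(1) + 5*(-2)*conj(1) + 5*(0)*conj(1)]
      = (1/20)[(12) + (-2) + (6 - 4*sqrt(5)) + (4 - 2*sqrt(5)) + (6 + 4*sqrt(5)) + (4 + 2*sqrt(5)) + (-10) + (0)] = 20/20 = 1
  <chi_rho, chi_2> = (1/20)[1*(12)*conj(1) + 1*(-2)*conj(1) + 2*(3 - 2*sqrt(5))*conj(1) + 2*(2 - sqrt(5))*conj(1) + 2*(3 + 2*sqrt(5))*conj(1) + 2*(2 + sqrt(5))*conj(1) + 5*(-2)*conj(-1) + 5*(0)*conj(-1)]
      = (1/20)[(12) + (-2) + (6 - 4*sqrt(5)) + (4 - 2*sqrt(5)) + (6 + 4*sqrt(5)) + (4 + 2*sqrt(5)) + (10) + (0)] = 40/20 = 2
  <chi_rho, chi_3> = (1/20)[1*(12)*conj(1) + 1*(-2)*conj(-1) + 2*(3 - 2*sqrt(5))*conj(-1) + 2*(2 - sqrt(5))*conj(1) + 2*(3 + 2*sqrt(5))*conj(-1) + 2*(2 + sqrt(5))*conj(1) + 5*(-2)*conj(1) + 5*(0)*conj(-1)]
      = (1/20)[(12) + (2) + (-6 + 4*sqrt(5)) + (4 - 2*sqrt(5)) + (-4*sqrt(5) - 6) + (4 + 2*sqrt(5)) + (-10) + (0)] = 0/20 = 0
  <chi_rho, chi_4> = (1/20)[1*(12)*conj(1) + 1*(-2)*conj(-1) + 2*(3 - 2*sqrt(5))*conj(-1) + 2*(2 - sqrt(5))*conj(1) + 2*(3 + 2*sqrt(5))*conj(-1) + 2*(2 + sqrt(5))*conj(1) + 5*(-2)*conj(-1) + 5*(0)*conj(1)]
      = (1/20)[(12) + (2) + (-6 + 4*sqrt(5)) + (4 - 2*sqrt(5)) + (-4*sqrt(5) - 6) + (4 + 2*sqrt(5)) + (10) + (0)] = 20/20 = 1
  <chi_rho, chi_5> = (1/20)[1*(12)*conj(2) + 1*(-2)*conj(-2) + 2*(3 - 2*sqrt(5))*conj(1/2 + sqrt(5)/2) + 2*(2 - sqrt(5))*conj(-1/2 + sqrt(5)/2) + 2*(3 + 2*sqrt(5))*conj(1/2 - sqrt(5)/2) + 2*(2 + sqrt(5))*conj(-sqrt(5)/2 - 1/2) + 5*(-2)*conj(0) + 5*(0)*conj(0)]
      = (1/20)[(24) + (4) + (-7 + sqrt(5)) + (-7 + 3*sqrt(5)) + (-7 - sqrt(5)) + (-7 - 3*sqrt(5)) + (0) + (0)] = 0/20 = 0
  <chi_rho, chi_6> = (1/20)[1*(12)*conj(2) + 1*(-2)*conj(2) + 2*(3 - 2*sqrt(5))*conj(-1/2 + sqrt(5)/2) + 2*(2 - sqrt(5))*conj(-sqrt(5)/2 - 1/2) + 2*(3 + 2*sqrt(5))*conj(-sqrt(5)/2 - 1/2) + 2*(2 + sqrt(5))*conj(-1/2 + sqrt(5)/2) + 5*(-2)*conj(0) + 5*(0)*conj(0)]
      = (1/20)[(24) + (-4) + (-13 + 5*sqrt(5)) + (3 - sqrt(5)) + (-13 - 5*sqrt(5)) + (sqrt(5) + 3) + (0) + (0)] = 0/20 = 0
  <chi_rho, chi_7> = (1/20)[1*(12)*conj(2) + 1*(-2)*conj(-2) + 2*(3 - 2*sqrt(5))*conj(1/2 - sqrt(5)/2) + 2*(2 - sqrt(5))*conj(-sqrt(5)/2 - 1/2) + 2*(3 + 2*sqrt(5))*conj(1/2 + sqrt(5)/2) + 2*(2 + sqrt(5))*conj(-1/2 + sqrt(5)/2) + 5*(-2)*conj(0) + 5*(0)*conj(0)]
      = (1/20)[(24) + (4) + (13 - 5*sqrt(5)) + (3 - sqrt(5)) + (5*sqrt(5) + 13) + (sqrt(5) + 3) + (0) + (0)] = 60/20 = 3
  <chi_rho, chi_8> = (1/20)[1*(12)*conj(2) + 1*(-2)*conj(2) + 2*(3 - 2*sqrt(5))*conj(-sqrt(5)/2 - 1/2) + 2*(2 - sqrt(5))*conj(-1/2 + sqrt(5)/2) + 2*(3 + 2*sqrt(5))*conj(-1/2 + sqrt(5)/2) + 2*(2 + sqrt(5))*conj(-sqrt(5)/2 - 1/2) + 5*(-2)*conj(0) + 5*(0)*conj(0)]
      = (1/20)[(24) + (-4) + (7 - sqrt(5)) + (-7 + 3*sqrt(5)) + (sqrt(5) + 7) + (-7 - 3*sqrt(5)) + (0) + (0)] = 20/20 = 1
Dimension check: dim(rho) = sum (mult * dim) = 1*1 + 2*1 + 0*1 + 1*1 + 0*2 + 0*2 + 3*2 + 1*2 = 12 = chi_rho(e) = 12.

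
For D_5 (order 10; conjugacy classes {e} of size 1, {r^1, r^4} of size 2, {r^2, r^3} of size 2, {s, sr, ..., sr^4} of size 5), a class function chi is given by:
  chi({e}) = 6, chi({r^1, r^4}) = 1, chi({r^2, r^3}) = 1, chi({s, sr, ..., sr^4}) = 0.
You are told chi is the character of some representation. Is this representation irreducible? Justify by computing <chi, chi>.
Not irreducible (reducible): <chi, chi> = 4 > 1.

Reasoning: <chi, chi> = (1/|G|) sum_C |C| * |chi(C)|^2 = (1/10)[1*|6|^2 + 2*|1|^2 + 2*|1|^2 + 5*|0|^2]
  = (1/10)[(36) + (2) + (2) + (0)] = 40/10 = 4.
A character is irreducible iff <chi, chi> = 1, so this representation is reducible.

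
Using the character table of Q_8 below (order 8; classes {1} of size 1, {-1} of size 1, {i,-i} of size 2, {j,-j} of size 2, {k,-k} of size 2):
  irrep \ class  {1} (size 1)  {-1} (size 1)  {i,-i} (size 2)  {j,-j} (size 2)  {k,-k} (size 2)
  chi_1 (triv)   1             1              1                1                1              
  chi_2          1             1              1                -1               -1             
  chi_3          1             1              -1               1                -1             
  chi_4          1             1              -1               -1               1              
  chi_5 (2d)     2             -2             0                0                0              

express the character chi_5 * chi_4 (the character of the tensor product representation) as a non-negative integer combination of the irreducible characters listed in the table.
chi_5 tensor chi_4 = chi_5 (all other irreducibles have multiplicity 0).

Argument: The character of a tensor product is the pointwise product (chi_5 * chi_4)(C) = chi_5(C) * chi_4(C):
  {1}: (2)*(1), {-1}: (-2)*(1), {i,-i}: (0)*(-1), {j,-j}: (0)*(-1), {k,-k}: (0)*(1)
so (chi_5 * chi_4) takes values
  {1} -> 2, {-1} -> -2, {i,-i} -> 0, {j,-j} -> 0, {k,-k} -> 0.
Now take the inner product of this character with each irreducible chi from the table, <chi_5*chi_4, chi> = (1/8) sum_C |C| (chi_5*chi_4)(C) conj(chi(C)):
  <chi_5*chi_4, chi_1> = (1/8)[1*(2)*conj(1) + 1*(-2)*conj(1) + 2*(0)*conj(1) + 2*(0)*conj(1) + 2*(0)*conj(1)]
      = (1/8)[(2) + (-2) + (0) + (0) + (0)] = 0/8 = 0
  <chi_5*chi_4, chi_2> = (1/8)[1*(2)*conj(1) + 1*(-2)*conj(1) + 2*(0)*conj(1) + 2*(0)*conj(-1) + 2*(0)*conj(-1)]
      = (1/8)[(2) + (-2) + (0) + (0) + (0)] = 0/8 = 0
  <chi_5*chi_4, chi_3> = (1/8)[1*(2)*conj(1) + 1*(-2)*conj(1) + 2*(0)*conj(-1) + 2*(0)*conj(1) + 2*(0)*conj(-1)]
      = (1/8)[(2) + (-2) + (0) + (0) + (0)] = 0/8 = 0
  <chi_5*chi_4, chi_4> = (1/8)[1*(2)*conj(1) + 1*(-2)*conj(1) + 2*(0)*conj(-1) + 2*(0)*conj(-1) + 2*(0)*conj(1)]
      = (1/8)[(2) + (-2) + (0) + (0) + (0)] = 0/8 = 0
  <chi_5*chi_4, chi_5> = (1/8)[1*(2)*conj(2) + 1*(-2)*conj(-2) + 2*(0)*conj(0) + 2*(0)*conj(0) + 2*(0)*conj(0)]
      = (1/8)[(4) + (4) + (0) + (0) + (0)] = 8/8 = 1
Hence the multiplicities are chi_5: 1. Dimension check: dim(chi_5)*dim(chi_4) = 2*1 = 2 and sum (mult * dim) = 1*2 = 2.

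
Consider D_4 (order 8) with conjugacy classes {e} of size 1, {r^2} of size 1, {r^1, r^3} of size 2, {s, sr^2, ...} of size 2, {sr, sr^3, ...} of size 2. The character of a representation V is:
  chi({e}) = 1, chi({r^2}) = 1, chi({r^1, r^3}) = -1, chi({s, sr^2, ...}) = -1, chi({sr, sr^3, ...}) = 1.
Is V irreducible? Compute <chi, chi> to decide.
Irreducible: <chi, chi> = 1.

Working: <chi, chi> = (1/|G|) sum_C |C| * |chi(C)|^2 = (1/8)[1*|1|^2 + 1*|1|^2 + 2*|-1|^2 + 2*|-1|^2 + 2*|1|^2]
  = (1/8)[(1) + (1) + (2) + (2) + (2)] = 8/8 = 1.
A character is irreducible iff <chi, chi> = 1, so this representation is irreducible.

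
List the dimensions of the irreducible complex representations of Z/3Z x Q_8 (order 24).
Dimensions: 1, 1, 1, 1, 1, 1, 1, 1, 1, 1, 1, 1, 2, 2, 2

Argument: There are 15 irreducibles (= number of conjugacy classes). Their dimensions d_i satisfy sum d_i^2 = |G| = 24: 1 + 1 + 1 + 1 + 1 + 1 + 1 + 1 + 1 + 1 + 1 + 1 + 4 + 4 + 4 = 24. (For the product with Z/3Z: each of the 3 1-dim characters of Z/3Z tensors with each irrep of Q_8, giving 3 copies of each Q_8-dimension.)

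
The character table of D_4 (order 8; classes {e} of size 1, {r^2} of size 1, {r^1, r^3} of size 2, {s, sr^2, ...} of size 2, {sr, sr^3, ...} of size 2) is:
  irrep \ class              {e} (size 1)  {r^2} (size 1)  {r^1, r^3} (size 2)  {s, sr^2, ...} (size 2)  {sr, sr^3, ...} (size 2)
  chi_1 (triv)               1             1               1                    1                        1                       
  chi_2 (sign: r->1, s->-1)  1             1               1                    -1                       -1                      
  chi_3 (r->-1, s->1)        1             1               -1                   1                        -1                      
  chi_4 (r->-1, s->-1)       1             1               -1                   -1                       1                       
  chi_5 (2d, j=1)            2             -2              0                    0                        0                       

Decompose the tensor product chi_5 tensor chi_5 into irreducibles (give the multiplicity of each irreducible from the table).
chi_5 tensor chi_5 = chi_1 + chi_2 + chi_3 + chi_4 (all other irreducibles have multiplicity 0).

Solution. The character of a tensor product is the pointwise product (chi_5 * chi_5)(C) = chi_5(C) * chi_5(C):
  {e}: (2)*(2), {r^2}: (-2)*(-2), {r^1, r^3}: (0)*(0), {s, sr^2, ...}: (0)*(0), {sr, sr^3, ...}: (0)*(0)
so (chi_5 * chi_5) takes values
  {e} -> 4, {r^2} -> 4, {r^1, r^3} -> 0, {s, sr^2, ...} -> 0, {sr, sr^3, ...} -> 0.
Now take the inner product of this character with each irreducible chi from the table, <chi_5*chi_5, chi> = (1/8) sum_C |C| (chi_5*chi_5)(C) conj(chi(C)):
  <chi_5*chi_5, chi_1> = (1/8)[1*(4)*conj(1) + 1*(4)*conj(1) + 2*(0)*conj(1) + 2*(0)*conj(1) + 2*(0)*conj(1)]
      = (1/8)[(4) + (4) + (0) + (0) + (0)] = 8/8 = 1
  <chi_5*chi_5, chi_2> = (1/8)[1*(4)*conj(1) + 1*(4)*conj(1) + 2*(0)*conj(1) + 2*(0)*conj(-1) + 2*(0)*conj(-1)]
      = (1/8)[(4) + (4) + (0) + (0) + (0)] = 8/8 = 1
  <chi_5*chi_5, chi_3> = (1/8)[1*(4)*conj(1) + 1*(4)*conj(1) + 2*(0)*conj(-1) + 2*(0)*conj(1) + 2*(0)*conj(-1)]
      = (1/8)[(4) + (4) + (0) + (0) + (0)] = 8/8 = 1
  <chi_5*chi_5, chi_4> = (1/8)[1*(4)*conj(1) + 1*(4)*conj(1) + 2*(0)*conj(-1) + 2*(0)*conj(-1) + 2*(0)*conj(1)]
      = (1/8)[(4) + (4) + (0) + (0) + (0)] = 8/8 = 1
  <chi_5*chi_5, chi_5> = (1/8)[1*(4)*conj(2) + 1*(4)*conj(-2) + 2*(0)*conj(0) + 2*(0)*conj(0) + 2*(0)*conj(0)]
      = (1/8)[(8) + (-8) + (0) + (0) + (0)] = 0/8 = 0
Hence the multiplicities are chi_1: 1, chi_2: 1, chi_3: 1, chi_4: 1. Dimension check: dim(chi_5)*dim(chi_5) = 2*2 = 4 and sum (mult * dim) = 1*1 + 1*1 + 1*1 + 1*1 = 4.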